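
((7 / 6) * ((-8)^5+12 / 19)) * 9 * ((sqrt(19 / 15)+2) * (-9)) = 3922254 * sqrt(285) / 19+117667620 / 19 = 9678046.76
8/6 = 4/3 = 1.33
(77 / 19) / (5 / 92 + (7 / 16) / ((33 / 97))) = 935088 / 309263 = 3.02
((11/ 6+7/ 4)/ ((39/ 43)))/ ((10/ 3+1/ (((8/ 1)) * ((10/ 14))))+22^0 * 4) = 18490/ 35139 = 0.53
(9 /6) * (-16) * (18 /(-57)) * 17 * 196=479808 /19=25253.05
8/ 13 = 0.62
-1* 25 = -25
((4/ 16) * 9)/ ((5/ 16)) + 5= 61/ 5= 12.20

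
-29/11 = -2.64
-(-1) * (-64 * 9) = -576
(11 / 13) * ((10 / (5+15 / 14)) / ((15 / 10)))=616 / 663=0.93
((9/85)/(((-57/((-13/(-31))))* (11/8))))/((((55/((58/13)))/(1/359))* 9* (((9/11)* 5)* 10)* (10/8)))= -928/3336300309375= -0.00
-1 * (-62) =62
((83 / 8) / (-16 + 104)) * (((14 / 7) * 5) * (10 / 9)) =2075 / 1584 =1.31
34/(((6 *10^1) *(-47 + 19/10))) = -17/1353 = -0.01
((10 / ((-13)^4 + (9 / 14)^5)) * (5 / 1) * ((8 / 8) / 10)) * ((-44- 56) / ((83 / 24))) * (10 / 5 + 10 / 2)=-45177216000 / 1274950575979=-0.04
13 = 13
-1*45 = -45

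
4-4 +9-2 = 7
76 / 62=38 / 31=1.23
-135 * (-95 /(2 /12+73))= 76950 /439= 175.28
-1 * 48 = -48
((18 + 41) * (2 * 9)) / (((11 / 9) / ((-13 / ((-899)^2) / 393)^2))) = 179478 / 123303113611673171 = 0.00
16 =16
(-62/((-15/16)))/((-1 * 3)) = -992/45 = -22.04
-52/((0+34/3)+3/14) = -2184/485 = -4.50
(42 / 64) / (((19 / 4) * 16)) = 21 / 2432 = 0.01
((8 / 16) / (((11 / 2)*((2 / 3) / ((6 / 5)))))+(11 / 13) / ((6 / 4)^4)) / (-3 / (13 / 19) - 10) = -19157 / 833085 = -0.02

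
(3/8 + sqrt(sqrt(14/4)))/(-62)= -2^(3/4) * 7^(1/4)/124 - 3/496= -0.03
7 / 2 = 3.50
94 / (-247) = -94 / 247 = -0.38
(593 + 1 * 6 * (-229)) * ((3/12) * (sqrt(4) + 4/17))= -14839/34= -436.44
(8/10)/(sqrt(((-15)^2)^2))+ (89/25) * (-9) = -36041/1125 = -32.04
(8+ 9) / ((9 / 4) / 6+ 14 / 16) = 68 / 5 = 13.60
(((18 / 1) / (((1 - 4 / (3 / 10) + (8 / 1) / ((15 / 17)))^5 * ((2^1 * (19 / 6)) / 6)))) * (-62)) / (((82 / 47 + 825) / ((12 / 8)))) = 1075429912500 / 208546674257467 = 0.01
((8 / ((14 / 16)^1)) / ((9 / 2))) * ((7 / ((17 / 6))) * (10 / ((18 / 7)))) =8960 / 459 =19.52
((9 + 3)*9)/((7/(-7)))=-108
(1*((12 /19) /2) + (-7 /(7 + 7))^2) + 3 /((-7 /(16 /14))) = 283 /3724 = 0.08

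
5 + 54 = 59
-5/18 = -0.28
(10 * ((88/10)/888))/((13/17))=0.13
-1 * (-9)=9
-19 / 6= -3.17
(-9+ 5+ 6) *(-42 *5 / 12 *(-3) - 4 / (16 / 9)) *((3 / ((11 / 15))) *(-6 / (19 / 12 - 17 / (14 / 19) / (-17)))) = -838.92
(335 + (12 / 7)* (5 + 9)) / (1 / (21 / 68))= 7539 / 68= 110.87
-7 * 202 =-1414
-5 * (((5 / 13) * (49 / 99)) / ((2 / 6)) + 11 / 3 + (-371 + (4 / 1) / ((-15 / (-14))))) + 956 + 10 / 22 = 1189016 / 429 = 2771.60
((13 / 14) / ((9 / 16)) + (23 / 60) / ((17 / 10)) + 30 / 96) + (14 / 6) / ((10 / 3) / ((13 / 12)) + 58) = 15150175 / 6802992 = 2.23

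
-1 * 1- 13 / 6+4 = 5 / 6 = 0.83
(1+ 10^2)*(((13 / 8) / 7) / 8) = 1313 / 448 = 2.93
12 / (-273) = -4 / 91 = -0.04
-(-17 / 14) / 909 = 17 / 12726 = 0.00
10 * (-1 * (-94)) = 940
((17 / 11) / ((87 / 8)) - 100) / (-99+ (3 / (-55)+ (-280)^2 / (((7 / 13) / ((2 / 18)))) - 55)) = -1433460 / 230020547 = -0.01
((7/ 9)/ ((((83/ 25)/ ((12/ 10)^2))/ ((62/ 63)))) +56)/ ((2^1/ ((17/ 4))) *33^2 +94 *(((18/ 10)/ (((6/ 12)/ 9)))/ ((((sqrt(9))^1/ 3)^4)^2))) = 894200/ 56479923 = 0.02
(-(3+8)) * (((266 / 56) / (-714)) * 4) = 209 / 714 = 0.29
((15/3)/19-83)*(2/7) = -3144/133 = -23.64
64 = 64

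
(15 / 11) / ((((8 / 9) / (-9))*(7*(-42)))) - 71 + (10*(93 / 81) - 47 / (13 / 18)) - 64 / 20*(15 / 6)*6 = -522308389 / 3027024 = -172.55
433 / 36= 12.03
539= 539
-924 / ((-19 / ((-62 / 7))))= -8184 / 19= -430.74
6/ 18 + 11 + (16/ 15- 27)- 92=-533/ 5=-106.60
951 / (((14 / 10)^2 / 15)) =356625 / 49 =7278.06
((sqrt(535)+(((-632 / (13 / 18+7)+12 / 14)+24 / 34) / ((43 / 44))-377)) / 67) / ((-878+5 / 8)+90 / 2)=0.01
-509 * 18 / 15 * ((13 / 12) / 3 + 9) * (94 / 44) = -8062051 / 660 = -12215.23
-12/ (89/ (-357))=4284/ 89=48.13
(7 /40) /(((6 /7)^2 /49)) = 16807 /1440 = 11.67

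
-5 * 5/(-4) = 25/4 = 6.25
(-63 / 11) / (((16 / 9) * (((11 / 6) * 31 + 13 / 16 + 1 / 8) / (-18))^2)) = -26453952 / 84584819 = -0.31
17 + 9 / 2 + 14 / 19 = 845 / 38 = 22.24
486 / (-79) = -486 / 79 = -6.15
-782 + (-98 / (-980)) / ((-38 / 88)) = -74312 / 95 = -782.23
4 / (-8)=-1 / 2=-0.50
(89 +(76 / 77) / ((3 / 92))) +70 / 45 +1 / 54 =502463 / 4158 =120.84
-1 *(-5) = 5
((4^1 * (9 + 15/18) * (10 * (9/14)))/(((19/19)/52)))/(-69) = -30680/161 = -190.56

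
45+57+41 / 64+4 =6825 / 64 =106.64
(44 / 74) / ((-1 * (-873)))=22 / 32301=0.00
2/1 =2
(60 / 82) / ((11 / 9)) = 270 / 451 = 0.60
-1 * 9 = -9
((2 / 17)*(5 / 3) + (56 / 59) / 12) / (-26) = -138 / 13039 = -0.01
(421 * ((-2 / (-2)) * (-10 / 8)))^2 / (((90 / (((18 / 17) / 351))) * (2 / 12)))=886205 / 15912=55.69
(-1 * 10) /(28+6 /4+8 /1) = -0.27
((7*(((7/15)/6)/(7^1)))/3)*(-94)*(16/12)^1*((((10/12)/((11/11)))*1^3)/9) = -658/2187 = -0.30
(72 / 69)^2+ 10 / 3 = 7018 / 1587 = 4.42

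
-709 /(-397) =709 /397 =1.79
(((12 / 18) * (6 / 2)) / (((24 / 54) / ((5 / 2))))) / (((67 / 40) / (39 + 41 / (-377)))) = 6597900 / 25259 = 261.21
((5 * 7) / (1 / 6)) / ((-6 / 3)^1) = -105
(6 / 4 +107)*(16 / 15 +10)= 18011 / 15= 1200.73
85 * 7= 595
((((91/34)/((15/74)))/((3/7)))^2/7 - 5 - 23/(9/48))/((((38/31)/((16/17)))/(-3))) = -1151488304/63009225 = -18.27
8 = 8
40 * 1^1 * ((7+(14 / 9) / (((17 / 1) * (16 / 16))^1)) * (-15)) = -217000 / 51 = -4254.90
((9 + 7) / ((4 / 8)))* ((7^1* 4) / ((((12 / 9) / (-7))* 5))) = -4704 / 5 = -940.80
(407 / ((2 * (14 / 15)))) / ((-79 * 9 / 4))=-2035 / 1659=-1.23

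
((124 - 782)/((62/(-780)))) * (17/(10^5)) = 218127/155000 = 1.41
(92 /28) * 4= 92 /7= 13.14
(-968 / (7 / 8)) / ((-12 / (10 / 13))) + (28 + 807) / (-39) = 4505 / 91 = 49.51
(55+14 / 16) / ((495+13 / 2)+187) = 149 / 1836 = 0.08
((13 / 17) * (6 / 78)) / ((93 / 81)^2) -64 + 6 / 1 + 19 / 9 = -8210950 / 147033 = -55.84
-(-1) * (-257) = -257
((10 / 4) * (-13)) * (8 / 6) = -130 / 3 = -43.33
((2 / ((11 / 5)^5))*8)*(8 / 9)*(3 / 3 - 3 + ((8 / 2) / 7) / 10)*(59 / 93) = -320960000 / 943597809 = -0.34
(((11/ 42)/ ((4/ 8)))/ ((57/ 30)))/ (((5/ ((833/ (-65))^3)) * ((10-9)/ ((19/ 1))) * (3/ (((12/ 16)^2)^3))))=-73572356781/ 562432000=-130.81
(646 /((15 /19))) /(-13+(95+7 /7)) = 12274 /1245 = 9.86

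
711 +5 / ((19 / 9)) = 13554 / 19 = 713.37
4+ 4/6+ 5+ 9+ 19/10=617/30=20.57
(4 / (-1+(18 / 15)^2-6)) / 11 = -0.07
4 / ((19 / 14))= 56 / 19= 2.95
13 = 13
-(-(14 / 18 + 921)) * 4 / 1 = 33184 / 9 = 3687.11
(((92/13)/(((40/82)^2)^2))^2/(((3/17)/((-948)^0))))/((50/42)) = 502659028098396071/6760000000000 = 74357.84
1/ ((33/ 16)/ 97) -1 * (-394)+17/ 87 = 140751/ 319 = 441.23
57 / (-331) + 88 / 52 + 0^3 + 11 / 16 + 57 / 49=11371797 / 3373552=3.37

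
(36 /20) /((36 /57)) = 57 /20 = 2.85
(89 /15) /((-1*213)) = -89 /3195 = -0.03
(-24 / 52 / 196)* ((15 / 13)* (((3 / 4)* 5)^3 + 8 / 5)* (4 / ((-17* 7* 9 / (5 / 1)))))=86935 / 31534048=0.00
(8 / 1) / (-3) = -8 / 3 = -2.67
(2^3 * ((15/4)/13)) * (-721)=-21630/13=-1663.85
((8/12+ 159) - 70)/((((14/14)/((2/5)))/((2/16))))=269/60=4.48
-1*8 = -8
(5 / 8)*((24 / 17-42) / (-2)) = 1725 / 136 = 12.68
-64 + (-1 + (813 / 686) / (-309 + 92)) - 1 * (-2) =-9379119 / 148862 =-63.01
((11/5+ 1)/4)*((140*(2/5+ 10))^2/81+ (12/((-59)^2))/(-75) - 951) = 711135229204/35245125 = 20176.84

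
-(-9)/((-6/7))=-10.50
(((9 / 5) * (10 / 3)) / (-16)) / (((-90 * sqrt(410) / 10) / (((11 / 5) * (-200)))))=-11 * sqrt(410) / 246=-0.91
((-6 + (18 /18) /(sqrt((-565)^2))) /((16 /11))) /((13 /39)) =-111837 /9040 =-12.37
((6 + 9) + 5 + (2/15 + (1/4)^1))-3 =1043/60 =17.38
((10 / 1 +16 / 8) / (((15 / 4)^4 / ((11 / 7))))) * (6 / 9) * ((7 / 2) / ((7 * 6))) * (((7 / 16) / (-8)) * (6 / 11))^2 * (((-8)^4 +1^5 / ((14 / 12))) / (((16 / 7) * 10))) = 100373 / 118800000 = 0.00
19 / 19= 1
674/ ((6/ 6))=674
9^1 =9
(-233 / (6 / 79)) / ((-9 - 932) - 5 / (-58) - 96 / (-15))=2669015 / 813027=3.28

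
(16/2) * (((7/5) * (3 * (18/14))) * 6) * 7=1814.40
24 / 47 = 0.51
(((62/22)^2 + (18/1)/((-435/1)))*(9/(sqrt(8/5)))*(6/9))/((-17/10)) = -415857*sqrt(10)/59653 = -22.05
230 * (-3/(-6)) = 115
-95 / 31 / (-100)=19 / 620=0.03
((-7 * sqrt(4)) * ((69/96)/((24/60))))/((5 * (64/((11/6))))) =-1771/12288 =-0.14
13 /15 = 0.87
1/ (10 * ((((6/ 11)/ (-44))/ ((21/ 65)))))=-847/ 325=-2.61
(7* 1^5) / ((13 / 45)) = 315 / 13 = 24.23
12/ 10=6/ 5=1.20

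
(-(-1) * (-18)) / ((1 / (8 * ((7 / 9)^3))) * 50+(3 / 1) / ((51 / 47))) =-419832 / 374309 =-1.12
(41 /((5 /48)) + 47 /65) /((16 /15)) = 76893 /208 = 369.68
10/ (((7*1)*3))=0.48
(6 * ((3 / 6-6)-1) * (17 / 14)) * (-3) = 142.07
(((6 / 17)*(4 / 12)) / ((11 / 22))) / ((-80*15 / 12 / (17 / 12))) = -1 / 300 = -0.00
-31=-31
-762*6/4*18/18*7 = -8001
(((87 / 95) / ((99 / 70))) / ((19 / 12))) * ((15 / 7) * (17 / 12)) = 4930 / 3971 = 1.24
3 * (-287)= -861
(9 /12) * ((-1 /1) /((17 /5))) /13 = -15 /884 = -0.02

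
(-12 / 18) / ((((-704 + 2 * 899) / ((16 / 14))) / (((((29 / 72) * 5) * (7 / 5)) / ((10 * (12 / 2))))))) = -29 / 886140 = -0.00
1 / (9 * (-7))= -1 / 63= -0.02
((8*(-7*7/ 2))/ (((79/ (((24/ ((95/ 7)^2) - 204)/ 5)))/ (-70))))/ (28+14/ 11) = -3966876144/ 16398425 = -241.91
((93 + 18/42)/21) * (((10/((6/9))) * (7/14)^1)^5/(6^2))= 9196875/3136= 2932.68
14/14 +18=19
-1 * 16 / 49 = -16 / 49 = -0.33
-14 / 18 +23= 200 / 9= 22.22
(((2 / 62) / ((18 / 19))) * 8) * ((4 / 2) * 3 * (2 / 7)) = 304 / 651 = 0.47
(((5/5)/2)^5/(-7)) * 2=-1/112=-0.01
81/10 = 8.10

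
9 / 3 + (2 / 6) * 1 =10 / 3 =3.33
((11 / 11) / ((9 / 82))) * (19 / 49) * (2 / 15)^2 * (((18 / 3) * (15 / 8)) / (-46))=-779 / 50715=-0.02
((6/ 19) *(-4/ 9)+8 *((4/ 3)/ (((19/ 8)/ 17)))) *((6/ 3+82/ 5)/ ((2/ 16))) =1065728/ 95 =11218.19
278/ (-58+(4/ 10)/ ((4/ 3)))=-2780/ 577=-4.82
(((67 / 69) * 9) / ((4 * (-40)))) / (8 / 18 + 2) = -0.02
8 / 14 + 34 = 242 / 7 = 34.57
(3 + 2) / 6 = 0.83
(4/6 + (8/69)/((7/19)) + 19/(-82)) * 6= 29691/6601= 4.50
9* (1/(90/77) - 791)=-71113/10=-7111.30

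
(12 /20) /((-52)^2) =3 /13520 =0.00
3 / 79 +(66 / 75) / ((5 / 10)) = 3551 / 1975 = 1.80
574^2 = 329476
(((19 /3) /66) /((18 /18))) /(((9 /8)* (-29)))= -76 /25839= -0.00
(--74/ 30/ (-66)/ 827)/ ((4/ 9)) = -37/ 363880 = -0.00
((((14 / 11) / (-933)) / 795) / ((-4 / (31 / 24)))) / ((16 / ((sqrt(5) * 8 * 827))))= 179459 * sqrt(5) / 783272160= 0.00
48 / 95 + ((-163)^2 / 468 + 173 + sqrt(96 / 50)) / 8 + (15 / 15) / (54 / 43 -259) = sqrt(3) / 10 + 115196336561 / 3942001440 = 29.40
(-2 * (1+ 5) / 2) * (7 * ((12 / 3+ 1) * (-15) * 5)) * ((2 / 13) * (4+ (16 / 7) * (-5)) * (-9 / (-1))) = -162000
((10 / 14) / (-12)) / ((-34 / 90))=75 / 476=0.16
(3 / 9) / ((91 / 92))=92 / 273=0.34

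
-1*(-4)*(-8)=-32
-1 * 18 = -18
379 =379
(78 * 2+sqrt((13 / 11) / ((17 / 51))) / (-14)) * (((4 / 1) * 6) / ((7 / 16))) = 59904 / 7 -192 * sqrt(429) / 539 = 8550.34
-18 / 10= -9 / 5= -1.80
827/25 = 33.08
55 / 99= 5 / 9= 0.56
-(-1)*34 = 34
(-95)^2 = 9025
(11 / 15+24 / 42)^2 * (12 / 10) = 2.04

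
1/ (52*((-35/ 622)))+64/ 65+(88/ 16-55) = -342/ 7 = -48.86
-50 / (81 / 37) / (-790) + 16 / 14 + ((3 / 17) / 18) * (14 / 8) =7242749 / 6091848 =1.19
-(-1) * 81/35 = 81/35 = 2.31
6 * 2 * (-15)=-180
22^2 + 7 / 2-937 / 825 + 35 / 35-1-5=794251 / 1650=481.36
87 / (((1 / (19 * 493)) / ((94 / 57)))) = 1343918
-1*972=-972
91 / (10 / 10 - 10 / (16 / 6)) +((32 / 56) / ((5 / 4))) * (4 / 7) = -88476 / 2695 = -32.83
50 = 50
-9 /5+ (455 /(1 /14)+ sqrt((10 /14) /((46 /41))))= sqrt(66010) /322+ 31841 /5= 6369.00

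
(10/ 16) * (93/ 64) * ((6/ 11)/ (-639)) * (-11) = 155/ 18176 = 0.01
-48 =-48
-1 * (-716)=716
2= 2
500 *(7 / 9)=3500 / 9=388.89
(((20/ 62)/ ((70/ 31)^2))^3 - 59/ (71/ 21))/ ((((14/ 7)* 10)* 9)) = -145764995839/ 1503554220000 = -0.10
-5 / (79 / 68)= -340 / 79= -4.30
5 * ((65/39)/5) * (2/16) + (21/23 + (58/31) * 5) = 179269/17112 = 10.48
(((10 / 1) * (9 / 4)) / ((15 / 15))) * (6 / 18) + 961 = 1937 / 2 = 968.50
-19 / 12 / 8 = -19 / 96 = -0.20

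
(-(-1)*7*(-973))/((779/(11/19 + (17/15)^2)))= -54256426/3330225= -16.29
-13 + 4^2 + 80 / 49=227 / 49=4.63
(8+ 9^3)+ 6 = 743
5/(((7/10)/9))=64.29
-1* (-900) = 900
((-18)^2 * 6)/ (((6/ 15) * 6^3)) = 45/ 2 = 22.50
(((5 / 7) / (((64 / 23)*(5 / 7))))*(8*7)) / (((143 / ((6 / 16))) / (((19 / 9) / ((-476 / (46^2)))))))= -231173 / 466752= -0.50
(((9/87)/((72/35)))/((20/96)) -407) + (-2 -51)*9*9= -136293/29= -4699.76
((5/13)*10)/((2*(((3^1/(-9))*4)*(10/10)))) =-1.44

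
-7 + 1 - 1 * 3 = -9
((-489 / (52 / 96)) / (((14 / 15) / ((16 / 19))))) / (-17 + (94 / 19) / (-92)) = 12956544 / 271271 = 47.76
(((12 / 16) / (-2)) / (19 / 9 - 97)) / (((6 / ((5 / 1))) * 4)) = 45 / 54656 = 0.00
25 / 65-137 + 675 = 6999 / 13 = 538.38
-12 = -12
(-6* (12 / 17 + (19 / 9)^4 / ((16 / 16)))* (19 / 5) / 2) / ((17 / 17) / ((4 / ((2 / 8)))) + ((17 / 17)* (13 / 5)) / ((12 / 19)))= -697433456 / 12430179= -56.11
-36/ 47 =-0.77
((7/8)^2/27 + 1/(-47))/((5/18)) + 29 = 130963/4512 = 29.03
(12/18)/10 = 0.07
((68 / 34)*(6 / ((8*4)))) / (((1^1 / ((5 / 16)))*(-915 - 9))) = -5 / 39424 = -0.00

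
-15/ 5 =-3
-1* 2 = -2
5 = 5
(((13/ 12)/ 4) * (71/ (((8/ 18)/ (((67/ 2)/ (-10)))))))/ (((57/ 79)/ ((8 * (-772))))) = 942889727/ 760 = 1240644.38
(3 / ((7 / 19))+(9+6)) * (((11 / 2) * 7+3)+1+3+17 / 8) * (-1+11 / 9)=3429 / 14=244.93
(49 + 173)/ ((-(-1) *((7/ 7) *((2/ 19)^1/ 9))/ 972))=18449532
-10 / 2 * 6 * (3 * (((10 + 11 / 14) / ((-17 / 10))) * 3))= 203850 / 119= 1713.03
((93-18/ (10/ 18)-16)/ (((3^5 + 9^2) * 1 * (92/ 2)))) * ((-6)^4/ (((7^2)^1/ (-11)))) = -0.87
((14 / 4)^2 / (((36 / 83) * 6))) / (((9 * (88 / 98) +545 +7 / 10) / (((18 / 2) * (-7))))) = -6974905 / 13024944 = -0.54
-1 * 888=-888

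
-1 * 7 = -7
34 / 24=17 / 12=1.42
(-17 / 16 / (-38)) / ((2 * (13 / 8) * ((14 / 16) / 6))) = 102 / 1729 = 0.06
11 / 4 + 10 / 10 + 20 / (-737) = 10975 / 2948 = 3.72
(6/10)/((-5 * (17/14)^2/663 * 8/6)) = -17199/425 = -40.47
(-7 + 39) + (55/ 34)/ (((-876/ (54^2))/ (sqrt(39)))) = 32-13365 * sqrt(39)/ 2482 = -1.63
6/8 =3/4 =0.75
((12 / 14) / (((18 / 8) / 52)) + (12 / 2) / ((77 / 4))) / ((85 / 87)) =19256 / 935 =20.59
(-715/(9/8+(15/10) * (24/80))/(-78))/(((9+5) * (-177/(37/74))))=-275/234171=-0.00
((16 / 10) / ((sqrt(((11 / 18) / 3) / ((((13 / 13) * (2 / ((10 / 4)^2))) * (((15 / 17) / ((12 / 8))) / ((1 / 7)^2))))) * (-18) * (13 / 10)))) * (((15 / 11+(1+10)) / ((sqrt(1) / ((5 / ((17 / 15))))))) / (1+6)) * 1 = -1280 * sqrt(5610) / 26741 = -3.59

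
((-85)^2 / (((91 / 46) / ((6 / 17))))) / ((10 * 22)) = 5.86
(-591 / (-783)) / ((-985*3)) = -1 / 3915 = -0.00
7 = 7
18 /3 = 6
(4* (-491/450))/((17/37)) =-36334/3825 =-9.50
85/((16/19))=1615/16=100.94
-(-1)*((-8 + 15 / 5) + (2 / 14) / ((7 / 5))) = -240 / 49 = -4.90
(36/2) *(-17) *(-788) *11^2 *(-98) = -2859295824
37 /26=1.42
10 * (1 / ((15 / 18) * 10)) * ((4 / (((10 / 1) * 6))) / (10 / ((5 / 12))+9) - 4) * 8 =-31664 / 825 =-38.38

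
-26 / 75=-0.35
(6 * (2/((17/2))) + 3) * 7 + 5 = 610/17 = 35.88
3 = 3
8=8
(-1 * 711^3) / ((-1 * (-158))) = -4549689 / 2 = -2274844.50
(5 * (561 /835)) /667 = 561 /111389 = 0.01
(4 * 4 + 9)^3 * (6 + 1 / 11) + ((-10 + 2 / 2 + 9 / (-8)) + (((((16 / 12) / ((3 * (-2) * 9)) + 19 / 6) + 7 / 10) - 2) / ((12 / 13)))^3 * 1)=7510584027700207 / 78918988500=95168.28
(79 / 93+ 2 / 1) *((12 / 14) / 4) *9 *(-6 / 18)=-1.83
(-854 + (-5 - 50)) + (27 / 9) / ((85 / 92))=-76989 / 85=-905.75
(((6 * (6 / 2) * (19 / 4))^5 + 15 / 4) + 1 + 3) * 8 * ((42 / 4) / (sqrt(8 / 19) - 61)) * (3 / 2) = -10675901007118683 / 1131056 - 9211303716237 * sqrt(38) / 565528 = -9539285045.43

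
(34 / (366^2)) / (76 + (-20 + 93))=17 / 9979722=0.00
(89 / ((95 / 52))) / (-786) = -2314 / 37335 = -0.06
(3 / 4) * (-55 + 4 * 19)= 15.75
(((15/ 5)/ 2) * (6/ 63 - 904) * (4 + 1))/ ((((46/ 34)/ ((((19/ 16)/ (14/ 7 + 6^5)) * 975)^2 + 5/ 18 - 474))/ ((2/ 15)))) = 10653264020159152013/ 33661656774144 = 316480.68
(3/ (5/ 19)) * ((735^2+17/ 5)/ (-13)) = -153965094/ 325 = -473738.75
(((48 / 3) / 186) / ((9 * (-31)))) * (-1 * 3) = 8 / 8649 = 0.00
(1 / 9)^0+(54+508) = 563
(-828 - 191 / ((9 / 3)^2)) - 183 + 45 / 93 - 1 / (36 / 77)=-1153807 / 1116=-1033.88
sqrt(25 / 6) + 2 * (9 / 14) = 9 / 7 + 5 * sqrt(6) / 6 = 3.33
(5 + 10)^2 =225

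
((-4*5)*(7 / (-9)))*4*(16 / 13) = 8960 / 117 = 76.58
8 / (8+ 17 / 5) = 40 / 57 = 0.70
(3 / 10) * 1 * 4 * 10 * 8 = 96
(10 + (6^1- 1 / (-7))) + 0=113 / 7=16.14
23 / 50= 0.46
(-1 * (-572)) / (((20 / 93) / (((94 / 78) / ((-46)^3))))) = -16027 / 486680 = -0.03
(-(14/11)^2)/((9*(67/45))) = -980/8107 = -0.12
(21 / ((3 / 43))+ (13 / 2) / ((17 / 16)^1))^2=27258841 / 289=94321.25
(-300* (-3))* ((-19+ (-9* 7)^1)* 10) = -738000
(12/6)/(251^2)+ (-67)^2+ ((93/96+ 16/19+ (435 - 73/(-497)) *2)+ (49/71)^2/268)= 5361.11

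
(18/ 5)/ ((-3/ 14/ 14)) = -1176/ 5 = -235.20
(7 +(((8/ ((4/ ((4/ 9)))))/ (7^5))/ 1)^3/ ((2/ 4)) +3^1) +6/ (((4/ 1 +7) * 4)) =771796831986926209/ 76141391496465834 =10.14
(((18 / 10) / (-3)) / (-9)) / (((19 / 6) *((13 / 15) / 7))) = 42 / 247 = 0.17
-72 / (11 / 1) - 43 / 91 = -7025 / 1001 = -7.02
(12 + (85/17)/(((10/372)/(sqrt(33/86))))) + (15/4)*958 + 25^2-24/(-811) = 93*sqrt(2838)/43 + 6860297/1622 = 4344.75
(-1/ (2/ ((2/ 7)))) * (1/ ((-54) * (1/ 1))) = 1/ 378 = 0.00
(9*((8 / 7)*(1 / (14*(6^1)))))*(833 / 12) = 17 / 2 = 8.50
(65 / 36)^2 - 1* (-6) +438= 579649 / 1296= 447.26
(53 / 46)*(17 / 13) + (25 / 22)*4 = 39811 / 6578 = 6.05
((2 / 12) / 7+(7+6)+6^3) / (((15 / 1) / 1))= 15.27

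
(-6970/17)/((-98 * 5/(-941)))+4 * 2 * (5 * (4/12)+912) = 958729/147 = 6521.97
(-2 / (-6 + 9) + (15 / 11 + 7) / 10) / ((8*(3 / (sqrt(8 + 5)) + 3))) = 91 / 11880 - 7*sqrt(13) / 11880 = 0.01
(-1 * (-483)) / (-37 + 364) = 161 / 109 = 1.48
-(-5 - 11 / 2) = 21 / 2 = 10.50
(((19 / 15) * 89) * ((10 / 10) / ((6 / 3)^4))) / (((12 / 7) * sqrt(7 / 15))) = 1691 * sqrt(105) / 2880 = 6.02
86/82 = 43/41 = 1.05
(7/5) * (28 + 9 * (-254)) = -15806/5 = -3161.20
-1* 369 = -369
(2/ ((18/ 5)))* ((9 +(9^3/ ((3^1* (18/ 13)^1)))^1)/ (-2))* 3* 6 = -1845/ 2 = -922.50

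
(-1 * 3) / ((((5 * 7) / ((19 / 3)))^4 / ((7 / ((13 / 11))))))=-1433531 / 75245625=-0.02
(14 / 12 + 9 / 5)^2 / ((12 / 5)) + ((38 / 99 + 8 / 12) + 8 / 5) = 150107 / 23760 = 6.32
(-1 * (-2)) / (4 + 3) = 2 / 7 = 0.29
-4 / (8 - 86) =2 / 39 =0.05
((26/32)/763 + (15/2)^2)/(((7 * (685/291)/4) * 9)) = 66611161/43903020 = 1.52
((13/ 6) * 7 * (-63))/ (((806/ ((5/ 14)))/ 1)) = -105/ 248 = -0.42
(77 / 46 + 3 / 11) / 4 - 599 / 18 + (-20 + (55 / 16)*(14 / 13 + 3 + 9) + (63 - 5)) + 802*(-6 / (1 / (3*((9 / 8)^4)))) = -699391243609 / 30311424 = -23073.52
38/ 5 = 7.60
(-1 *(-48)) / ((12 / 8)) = 32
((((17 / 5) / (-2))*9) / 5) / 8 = -0.38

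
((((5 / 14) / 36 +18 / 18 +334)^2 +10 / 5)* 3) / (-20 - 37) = -5907.03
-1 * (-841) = 841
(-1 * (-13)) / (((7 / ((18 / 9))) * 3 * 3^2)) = 26 / 189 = 0.14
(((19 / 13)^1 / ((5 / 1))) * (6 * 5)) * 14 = 1596 / 13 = 122.77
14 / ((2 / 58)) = 406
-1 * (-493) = 493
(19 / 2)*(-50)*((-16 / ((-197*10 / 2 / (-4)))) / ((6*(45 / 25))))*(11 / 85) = 33440 / 90423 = 0.37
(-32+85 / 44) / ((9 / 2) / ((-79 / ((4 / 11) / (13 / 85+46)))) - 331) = 410020191 / 4513637308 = 0.09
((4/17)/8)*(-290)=-145/17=-8.53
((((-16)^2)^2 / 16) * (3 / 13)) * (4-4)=0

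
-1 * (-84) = 84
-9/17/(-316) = 9/5372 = 0.00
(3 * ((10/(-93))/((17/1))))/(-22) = 5/5797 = 0.00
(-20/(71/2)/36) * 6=-20/213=-0.09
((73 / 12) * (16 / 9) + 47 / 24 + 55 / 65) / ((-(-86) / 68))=650131 / 60372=10.77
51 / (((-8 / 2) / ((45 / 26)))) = -2295 / 104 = -22.07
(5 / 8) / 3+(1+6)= 7.21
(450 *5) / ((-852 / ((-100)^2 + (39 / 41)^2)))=-6304320375 / 238702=-26410.84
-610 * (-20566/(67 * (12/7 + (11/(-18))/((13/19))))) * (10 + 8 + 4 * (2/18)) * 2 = 151606958048/18023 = 8411860.29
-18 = -18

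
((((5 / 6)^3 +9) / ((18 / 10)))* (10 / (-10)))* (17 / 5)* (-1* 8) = 35173 / 243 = 144.74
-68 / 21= -3.24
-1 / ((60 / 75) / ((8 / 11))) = -0.91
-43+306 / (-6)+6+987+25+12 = 936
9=9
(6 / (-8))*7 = -21 / 4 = -5.25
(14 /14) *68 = 68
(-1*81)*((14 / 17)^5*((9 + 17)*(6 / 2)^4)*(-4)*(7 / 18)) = 142714825344 / 1419857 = 100513.52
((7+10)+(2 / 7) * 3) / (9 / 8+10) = 1000 / 623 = 1.61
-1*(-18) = 18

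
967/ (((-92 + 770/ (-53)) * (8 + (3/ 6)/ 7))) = -358757/ 318999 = -1.12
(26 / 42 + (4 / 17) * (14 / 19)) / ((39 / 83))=446125 / 264537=1.69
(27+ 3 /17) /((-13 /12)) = -5544 /221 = -25.09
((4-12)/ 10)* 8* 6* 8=-1536/ 5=-307.20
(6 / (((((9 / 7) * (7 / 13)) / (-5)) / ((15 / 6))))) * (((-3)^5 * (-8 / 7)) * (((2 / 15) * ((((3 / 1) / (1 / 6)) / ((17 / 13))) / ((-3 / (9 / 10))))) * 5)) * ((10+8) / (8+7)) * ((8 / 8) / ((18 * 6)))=920.27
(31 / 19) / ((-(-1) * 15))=31 / 285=0.11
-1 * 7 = -7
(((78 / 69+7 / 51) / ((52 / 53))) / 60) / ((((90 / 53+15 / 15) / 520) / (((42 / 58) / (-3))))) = -29238881 / 29186586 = -1.00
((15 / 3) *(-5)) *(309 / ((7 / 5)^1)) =-38625 / 7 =-5517.86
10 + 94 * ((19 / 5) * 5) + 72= 1868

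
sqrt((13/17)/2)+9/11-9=-90/11+sqrt(442)/34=-7.56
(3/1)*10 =30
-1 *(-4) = 4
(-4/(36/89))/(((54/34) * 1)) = -6.23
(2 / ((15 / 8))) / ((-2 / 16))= -128 / 15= -8.53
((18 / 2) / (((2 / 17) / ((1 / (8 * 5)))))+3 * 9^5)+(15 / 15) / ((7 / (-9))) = 99202671 / 560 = 177147.63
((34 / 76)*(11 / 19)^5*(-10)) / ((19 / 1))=-13689335 / 893871739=-0.02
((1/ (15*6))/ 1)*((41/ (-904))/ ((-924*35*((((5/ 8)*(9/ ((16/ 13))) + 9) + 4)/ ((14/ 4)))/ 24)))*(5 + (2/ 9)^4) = 10765288/ 28887581247525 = 0.00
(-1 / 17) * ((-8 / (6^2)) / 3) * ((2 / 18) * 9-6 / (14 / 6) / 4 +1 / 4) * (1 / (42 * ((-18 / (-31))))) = 31 / 285768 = 0.00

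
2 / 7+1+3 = 30 / 7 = 4.29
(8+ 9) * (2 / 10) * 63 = 1071 / 5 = 214.20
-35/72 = -0.49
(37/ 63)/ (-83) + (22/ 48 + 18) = 771853/ 41832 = 18.45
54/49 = 1.10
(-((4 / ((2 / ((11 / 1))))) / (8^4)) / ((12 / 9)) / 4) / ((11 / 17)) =-51 / 32768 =-0.00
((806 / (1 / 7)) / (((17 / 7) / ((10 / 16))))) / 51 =98735 / 3468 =28.47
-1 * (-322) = 322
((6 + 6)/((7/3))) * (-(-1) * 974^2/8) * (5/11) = 21345210/77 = 277210.52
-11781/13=-906.23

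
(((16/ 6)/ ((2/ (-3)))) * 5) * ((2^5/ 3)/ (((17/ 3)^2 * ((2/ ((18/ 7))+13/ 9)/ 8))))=-6912/ 289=-23.92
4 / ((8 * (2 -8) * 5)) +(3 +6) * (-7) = -3781 / 60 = -63.02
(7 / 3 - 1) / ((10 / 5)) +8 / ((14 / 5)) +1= 95 / 21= 4.52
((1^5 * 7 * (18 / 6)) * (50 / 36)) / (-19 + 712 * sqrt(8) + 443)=-9275 / 2906832 + 15575 * sqrt(2) / 1453416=0.01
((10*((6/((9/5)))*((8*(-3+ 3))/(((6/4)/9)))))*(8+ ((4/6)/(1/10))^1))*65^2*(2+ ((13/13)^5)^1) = 0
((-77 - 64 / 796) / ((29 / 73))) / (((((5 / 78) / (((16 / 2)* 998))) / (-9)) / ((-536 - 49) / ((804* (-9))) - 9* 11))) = -41594197067133048 / 1933285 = -21514777731.75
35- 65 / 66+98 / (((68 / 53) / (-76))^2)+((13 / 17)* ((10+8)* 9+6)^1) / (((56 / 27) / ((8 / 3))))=344063.56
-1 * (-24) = 24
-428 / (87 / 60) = -8560 / 29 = -295.17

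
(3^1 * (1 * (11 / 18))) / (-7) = -0.26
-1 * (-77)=77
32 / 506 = 16 / 253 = 0.06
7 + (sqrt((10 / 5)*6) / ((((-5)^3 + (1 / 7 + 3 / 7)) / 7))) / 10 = 7 -49*sqrt(3) / 4355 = 6.98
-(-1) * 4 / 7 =4 / 7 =0.57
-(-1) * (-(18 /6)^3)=-27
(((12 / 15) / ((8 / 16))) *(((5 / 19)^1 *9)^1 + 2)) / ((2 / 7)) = 2324 / 95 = 24.46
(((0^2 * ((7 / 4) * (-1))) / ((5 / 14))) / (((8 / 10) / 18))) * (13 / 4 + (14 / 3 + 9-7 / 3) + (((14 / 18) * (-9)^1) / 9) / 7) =0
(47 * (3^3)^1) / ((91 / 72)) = 91368 / 91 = 1004.04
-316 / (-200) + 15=829 / 50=16.58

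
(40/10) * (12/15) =16/5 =3.20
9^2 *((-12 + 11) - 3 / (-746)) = -60183 / 746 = -80.67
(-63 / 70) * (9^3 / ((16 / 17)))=-111537 / 160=-697.11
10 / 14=5 / 7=0.71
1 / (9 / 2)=2 / 9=0.22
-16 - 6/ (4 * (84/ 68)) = -17.21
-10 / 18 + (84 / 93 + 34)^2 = 10531711 / 8649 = 1217.68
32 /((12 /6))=16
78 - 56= 22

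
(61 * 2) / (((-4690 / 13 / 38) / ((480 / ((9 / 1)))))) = -964288 / 1407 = -685.35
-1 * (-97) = 97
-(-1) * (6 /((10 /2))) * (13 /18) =0.87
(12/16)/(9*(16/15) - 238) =-15/4568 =-0.00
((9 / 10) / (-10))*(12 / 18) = -3 / 50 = -0.06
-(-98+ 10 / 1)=88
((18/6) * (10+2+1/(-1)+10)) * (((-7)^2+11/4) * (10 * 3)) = 195615/2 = 97807.50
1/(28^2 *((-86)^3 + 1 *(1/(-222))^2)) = -0.00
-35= -35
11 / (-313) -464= -145243 / 313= -464.04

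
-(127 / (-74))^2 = -16129 / 5476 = -2.95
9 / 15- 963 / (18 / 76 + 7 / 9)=-1645689 / 1735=-948.52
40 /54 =20 /27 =0.74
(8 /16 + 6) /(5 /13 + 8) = 169 /218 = 0.78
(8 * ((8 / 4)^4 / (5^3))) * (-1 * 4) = -512 / 125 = -4.10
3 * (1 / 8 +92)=2211 / 8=276.38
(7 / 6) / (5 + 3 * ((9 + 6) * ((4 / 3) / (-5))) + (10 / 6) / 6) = -0.17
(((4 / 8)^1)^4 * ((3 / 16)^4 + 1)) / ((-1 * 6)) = -65617 / 6291456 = -0.01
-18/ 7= -2.57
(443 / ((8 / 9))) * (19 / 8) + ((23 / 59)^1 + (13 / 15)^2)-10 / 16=1006059419 / 849600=1184.16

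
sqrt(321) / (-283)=-sqrt(321) / 283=-0.06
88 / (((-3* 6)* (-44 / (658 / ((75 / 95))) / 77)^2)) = -21061425539 / 2025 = -10400703.97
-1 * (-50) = 50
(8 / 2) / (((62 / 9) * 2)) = 9 / 31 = 0.29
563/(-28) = -20.11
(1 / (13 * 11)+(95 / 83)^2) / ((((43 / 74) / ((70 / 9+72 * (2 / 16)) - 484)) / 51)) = -2287813946320 / 42360461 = -54008.24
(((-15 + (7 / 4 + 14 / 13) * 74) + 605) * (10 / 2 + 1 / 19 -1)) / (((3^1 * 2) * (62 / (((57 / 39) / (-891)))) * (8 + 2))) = -145453 / 101846160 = -0.00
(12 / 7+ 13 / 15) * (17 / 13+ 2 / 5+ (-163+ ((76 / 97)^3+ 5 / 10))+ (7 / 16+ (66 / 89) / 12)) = -3658620065648383 / 8870086352400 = -412.47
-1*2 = -2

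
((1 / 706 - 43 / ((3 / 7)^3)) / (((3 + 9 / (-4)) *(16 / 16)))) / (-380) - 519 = -2809142963 / 5432670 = -517.08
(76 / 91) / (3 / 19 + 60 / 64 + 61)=0.01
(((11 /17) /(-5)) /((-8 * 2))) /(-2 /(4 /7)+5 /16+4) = 11 /1105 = 0.01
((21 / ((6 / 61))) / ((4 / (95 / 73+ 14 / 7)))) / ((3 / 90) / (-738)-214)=-0.82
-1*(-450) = 450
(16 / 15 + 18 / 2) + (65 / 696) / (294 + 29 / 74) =76319617 / 7581180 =10.07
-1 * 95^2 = -9025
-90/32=-45/16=-2.81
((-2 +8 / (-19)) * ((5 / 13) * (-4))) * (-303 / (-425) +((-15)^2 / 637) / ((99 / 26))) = 33960328 / 11316305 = 3.00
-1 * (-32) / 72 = 4 / 9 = 0.44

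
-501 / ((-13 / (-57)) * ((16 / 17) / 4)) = -485469 / 52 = -9335.94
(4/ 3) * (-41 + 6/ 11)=-1780/ 33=-53.94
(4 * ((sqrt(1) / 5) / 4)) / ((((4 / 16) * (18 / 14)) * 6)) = 14 / 135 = 0.10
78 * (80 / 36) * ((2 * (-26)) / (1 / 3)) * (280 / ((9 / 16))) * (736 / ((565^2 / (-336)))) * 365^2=53214043281817600 / 38307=1389146716835.50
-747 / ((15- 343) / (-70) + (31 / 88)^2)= -202466880 / 1303651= -155.31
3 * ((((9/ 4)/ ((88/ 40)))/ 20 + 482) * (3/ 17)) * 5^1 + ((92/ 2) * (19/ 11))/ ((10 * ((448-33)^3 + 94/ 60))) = 8186228201458149/ 6415450280624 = 1276.02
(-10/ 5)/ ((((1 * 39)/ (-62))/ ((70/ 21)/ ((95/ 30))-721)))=-1696196/ 741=-2289.06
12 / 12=1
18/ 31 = 0.58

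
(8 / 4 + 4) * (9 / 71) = 54 / 71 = 0.76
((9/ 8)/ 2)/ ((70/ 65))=117/ 224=0.52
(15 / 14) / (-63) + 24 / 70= 479 / 1470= 0.33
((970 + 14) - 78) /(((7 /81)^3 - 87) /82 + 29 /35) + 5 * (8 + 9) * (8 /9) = -6097869718310 /1595066139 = -3822.96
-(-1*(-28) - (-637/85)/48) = -114877/4080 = -28.16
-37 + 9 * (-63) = -604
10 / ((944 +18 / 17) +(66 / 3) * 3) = 85 / 8594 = 0.01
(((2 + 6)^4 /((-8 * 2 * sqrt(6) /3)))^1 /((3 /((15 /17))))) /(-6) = 320 * sqrt(6) /51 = 15.37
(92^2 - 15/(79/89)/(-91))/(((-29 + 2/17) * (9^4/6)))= -0.27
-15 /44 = -0.34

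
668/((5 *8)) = 167/10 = 16.70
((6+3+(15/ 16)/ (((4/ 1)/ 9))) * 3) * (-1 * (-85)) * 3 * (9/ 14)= 4895235/ 896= 5463.43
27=27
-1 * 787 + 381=-406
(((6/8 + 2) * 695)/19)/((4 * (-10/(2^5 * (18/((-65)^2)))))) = -27522/80275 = -0.34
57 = 57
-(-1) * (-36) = -36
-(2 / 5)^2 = -4 / 25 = -0.16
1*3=3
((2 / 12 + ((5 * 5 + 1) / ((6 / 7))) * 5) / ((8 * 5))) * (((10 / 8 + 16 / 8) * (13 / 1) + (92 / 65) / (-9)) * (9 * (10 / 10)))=1437.99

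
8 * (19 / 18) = 76 / 9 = 8.44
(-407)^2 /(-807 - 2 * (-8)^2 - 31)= -165649 /966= -171.48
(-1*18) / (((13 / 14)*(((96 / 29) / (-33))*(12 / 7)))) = 46893 / 416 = 112.72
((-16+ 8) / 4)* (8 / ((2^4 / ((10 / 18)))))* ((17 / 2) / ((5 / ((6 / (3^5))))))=-17 / 729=-0.02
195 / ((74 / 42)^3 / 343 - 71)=-123884397 / 45096496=-2.75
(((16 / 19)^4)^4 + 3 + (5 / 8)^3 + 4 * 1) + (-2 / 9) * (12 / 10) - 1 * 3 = 8952690854736213165562387 / 2215230056199330567790080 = 4.04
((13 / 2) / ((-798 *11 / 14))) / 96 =-13 / 120384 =-0.00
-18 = -18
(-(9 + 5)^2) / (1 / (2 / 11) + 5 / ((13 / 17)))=-5096 / 313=-16.28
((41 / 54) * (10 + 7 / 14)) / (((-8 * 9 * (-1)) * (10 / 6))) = 0.07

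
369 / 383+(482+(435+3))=352729 / 383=920.96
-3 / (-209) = 0.01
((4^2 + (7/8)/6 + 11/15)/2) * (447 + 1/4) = 7247239/1920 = 3774.60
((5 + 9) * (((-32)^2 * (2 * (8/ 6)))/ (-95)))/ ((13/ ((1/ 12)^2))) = -7168/ 33345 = -0.21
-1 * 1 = -1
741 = 741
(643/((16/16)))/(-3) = -643/3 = -214.33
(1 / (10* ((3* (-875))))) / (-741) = 1 / 19451250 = 0.00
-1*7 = -7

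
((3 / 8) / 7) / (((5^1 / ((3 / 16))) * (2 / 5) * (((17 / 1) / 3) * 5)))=27 / 152320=0.00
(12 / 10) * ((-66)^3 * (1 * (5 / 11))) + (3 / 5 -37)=-784262 / 5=-156852.40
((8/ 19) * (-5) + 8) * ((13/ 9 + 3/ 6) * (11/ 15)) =4312/ 513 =8.41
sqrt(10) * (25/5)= 5 * sqrt(10)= 15.81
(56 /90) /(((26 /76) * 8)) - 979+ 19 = -561467 /585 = -959.77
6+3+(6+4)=19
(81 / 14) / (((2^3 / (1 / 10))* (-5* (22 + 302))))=-1 / 22400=-0.00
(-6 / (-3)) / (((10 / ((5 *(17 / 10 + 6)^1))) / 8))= 308 / 5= 61.60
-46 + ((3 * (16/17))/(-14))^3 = -77531138/1685159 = -46.01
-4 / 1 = -4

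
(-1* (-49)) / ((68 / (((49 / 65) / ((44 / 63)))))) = 151263 / 194480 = 0.78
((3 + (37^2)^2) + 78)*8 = 14993936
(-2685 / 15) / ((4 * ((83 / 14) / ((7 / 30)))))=-8771 / 4980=-1.76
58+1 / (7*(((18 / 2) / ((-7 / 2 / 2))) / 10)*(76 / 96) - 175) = 206286 / 3557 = 57.99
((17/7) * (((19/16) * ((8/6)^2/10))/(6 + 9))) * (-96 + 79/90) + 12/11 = -2887319/1336500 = -2.16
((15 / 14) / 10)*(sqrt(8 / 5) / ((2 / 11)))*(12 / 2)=99*sqrt(10) / 70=4.47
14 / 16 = 7 / 8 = 0.88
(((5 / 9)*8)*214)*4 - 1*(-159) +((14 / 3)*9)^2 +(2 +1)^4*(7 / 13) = 675214 / 117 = 5771.06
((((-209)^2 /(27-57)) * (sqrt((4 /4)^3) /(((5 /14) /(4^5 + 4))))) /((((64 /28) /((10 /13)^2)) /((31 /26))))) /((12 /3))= -17052319823 /52728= -323401.60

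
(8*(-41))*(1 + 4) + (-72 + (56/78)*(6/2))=-22228/13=-1709.85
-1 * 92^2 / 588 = -2116 / 147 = -14.39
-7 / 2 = -3.50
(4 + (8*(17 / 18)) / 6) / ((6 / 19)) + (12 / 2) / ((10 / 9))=8932 / 405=22.05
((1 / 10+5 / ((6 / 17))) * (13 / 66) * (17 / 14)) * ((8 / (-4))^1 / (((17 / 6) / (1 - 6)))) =2782 / 231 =12.04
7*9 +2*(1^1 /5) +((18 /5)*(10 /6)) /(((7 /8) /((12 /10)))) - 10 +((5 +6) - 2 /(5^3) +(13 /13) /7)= 63661 /875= 72.76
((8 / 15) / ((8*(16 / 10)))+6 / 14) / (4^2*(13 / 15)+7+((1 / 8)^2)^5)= 53016002560 / 2352568336489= 0.02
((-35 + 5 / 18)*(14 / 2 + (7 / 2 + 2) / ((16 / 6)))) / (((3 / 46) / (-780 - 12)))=22928125 / 6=3821354.17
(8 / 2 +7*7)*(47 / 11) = 2491 / 11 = 226.45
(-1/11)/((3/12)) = -4/11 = -0.36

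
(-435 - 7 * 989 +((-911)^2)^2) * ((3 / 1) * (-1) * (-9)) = 18596759189841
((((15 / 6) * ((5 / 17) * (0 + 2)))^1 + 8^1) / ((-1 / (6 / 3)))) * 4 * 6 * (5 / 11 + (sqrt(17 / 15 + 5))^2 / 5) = -3572912 / 4675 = -764.26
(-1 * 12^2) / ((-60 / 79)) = 948 / 5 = 189.60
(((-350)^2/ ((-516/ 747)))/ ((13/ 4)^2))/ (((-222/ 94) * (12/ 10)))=4778725000/ 806637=5924.26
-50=-50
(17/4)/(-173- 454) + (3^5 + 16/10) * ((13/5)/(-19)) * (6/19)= -12600083/1191300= -10.58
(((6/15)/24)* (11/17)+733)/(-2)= -747671/2040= -366.51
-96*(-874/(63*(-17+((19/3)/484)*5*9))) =-81.15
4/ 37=0.11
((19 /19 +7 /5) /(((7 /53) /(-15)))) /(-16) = 477 /28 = 17.04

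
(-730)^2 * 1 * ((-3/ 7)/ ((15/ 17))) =-258837.14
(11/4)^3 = 1331/64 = 20.80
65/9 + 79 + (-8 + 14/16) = 5695/72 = 79.10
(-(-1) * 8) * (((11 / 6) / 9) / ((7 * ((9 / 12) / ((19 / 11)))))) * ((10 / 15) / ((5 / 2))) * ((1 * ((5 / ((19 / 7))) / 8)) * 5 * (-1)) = -40 / 243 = -0.16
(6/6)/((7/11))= 11/7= 1.57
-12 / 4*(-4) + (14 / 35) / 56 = 12.01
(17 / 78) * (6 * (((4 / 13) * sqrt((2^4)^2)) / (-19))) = -1088 / 3211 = -0.34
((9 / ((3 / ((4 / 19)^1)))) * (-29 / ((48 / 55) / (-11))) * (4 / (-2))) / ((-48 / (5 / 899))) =3025 / 56544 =0.05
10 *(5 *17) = 850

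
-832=-832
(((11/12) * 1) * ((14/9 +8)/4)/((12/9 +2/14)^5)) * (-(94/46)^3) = -7428265606377/2786647041736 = -2.67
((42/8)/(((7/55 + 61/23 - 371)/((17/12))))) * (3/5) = -90321/7452784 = -0.01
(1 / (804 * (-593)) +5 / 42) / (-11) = -397303 / 36711444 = -0.01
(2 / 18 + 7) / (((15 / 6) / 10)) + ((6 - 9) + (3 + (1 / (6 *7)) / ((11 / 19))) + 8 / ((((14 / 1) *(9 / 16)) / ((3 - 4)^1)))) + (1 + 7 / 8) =7747 / 264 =29.34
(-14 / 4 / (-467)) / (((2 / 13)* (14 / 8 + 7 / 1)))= 13 / 2335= 0.01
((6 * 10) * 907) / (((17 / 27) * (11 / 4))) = 5877360 / 187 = 31429.73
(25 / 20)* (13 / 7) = 65 / 28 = 2.32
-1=-1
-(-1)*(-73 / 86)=-73 / 86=-0.85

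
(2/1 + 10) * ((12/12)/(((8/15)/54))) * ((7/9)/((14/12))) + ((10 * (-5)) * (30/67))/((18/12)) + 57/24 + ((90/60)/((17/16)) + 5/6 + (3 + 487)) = 1289.69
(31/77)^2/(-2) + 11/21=15751/35574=0.44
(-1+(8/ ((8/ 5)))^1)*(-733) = -2932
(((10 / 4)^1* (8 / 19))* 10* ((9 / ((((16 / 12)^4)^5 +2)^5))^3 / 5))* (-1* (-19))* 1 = 0.00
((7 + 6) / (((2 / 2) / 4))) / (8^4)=13 / 1024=0.01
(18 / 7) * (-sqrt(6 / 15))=-18 * sqrt(10) / 35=-1.63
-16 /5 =-3.20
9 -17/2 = 1/2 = 0.50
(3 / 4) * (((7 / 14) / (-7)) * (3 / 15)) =-3 / 280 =-0.01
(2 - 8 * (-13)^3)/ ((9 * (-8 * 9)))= -8789/ 324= -27.13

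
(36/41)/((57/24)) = 288/779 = 0.37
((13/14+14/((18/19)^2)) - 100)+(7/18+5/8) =-374033/4536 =-82.46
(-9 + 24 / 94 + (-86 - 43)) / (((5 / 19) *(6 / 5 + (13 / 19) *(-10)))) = 92.77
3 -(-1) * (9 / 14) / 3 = 45 / 14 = 3.21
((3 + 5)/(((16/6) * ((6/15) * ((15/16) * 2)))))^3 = 64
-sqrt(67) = -8.19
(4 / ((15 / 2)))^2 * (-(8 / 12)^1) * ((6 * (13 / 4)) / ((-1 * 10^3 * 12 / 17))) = 442 / 84375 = 0.01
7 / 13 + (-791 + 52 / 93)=-954992 / 1209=-789.90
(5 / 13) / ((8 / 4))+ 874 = 22729 / 26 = 874.19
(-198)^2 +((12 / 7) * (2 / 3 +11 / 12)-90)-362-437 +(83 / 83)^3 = 38318.71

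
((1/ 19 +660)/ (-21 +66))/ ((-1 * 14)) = -1.05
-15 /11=-1.36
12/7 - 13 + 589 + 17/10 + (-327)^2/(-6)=-603473/35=-17242.09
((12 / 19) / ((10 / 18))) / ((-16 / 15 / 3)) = -243 / 76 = -3.20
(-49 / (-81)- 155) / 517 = -12506 / 41877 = -0.30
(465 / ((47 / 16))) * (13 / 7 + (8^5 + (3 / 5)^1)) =1706685408 / 329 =5187493.64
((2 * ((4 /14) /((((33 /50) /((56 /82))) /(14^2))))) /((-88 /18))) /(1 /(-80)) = 9408000 /4961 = 1896.39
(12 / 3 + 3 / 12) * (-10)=-85 / 2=-42.50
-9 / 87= -0.10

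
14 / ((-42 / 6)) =-2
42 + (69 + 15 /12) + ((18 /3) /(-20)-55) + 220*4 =18739 /20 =936.95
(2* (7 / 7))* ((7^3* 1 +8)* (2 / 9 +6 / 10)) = 2886 / 5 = 577.20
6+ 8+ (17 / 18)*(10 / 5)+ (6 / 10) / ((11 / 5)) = 1600 / 99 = 16.16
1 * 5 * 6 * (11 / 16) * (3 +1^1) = 165 / 2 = 82.50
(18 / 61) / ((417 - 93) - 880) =-9 / 16958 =-0.00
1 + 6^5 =7777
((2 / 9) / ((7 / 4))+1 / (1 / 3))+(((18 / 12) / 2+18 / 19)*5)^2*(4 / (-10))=-4672979 / 181944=-25.68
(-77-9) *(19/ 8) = -817/ 4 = -204.25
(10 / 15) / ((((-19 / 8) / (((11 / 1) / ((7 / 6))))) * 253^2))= -32 / 773927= -0.00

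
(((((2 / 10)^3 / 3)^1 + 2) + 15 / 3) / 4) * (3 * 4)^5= 54452736 / 125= 435621.89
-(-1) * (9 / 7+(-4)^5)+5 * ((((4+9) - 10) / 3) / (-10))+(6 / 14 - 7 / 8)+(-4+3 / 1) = -57381 / 56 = -1024.66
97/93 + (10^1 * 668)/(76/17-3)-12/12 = 2112236/465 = 4542.44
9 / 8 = 1.12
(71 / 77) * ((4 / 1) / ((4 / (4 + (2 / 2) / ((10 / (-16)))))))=852 / 385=2.21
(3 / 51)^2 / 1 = 1 / 289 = 0.00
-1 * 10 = -10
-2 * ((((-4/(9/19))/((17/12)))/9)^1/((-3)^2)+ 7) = -57226/4131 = -13.85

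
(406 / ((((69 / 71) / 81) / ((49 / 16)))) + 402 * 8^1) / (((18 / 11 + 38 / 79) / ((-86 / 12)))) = -244880187827 / 677120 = -361649.62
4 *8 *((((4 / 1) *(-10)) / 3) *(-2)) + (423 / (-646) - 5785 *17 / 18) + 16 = -13357469 / 2907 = -4594.93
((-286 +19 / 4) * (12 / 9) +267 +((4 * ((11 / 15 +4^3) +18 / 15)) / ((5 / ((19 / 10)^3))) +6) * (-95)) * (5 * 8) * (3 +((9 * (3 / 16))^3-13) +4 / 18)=24091244747669 / 3456000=6970846.28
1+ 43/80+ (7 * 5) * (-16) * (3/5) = -26757/80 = -334.46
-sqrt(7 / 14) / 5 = -sqrt(2) / 10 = -0.14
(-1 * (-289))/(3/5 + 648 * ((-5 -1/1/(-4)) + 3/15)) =-5/51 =-0.10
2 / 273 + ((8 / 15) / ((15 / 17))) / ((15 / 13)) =163138 / 307125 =0.53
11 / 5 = 2.20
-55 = -55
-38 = -38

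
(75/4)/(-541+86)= -15/364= -0.04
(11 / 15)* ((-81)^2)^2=157837977 / 5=31567595.40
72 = 72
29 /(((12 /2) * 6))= 29 /36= 0.81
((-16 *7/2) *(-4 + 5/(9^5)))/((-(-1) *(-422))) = -6613348/12459339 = -0.53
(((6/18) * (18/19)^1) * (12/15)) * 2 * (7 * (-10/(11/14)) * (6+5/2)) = -79968/209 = -382.62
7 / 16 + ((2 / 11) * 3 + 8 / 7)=2619 / 1232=2.13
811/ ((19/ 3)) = 2433/ 19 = 128.05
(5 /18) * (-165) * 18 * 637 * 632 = -332131800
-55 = -55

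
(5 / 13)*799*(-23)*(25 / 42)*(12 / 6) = -2297125 / 273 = -8414.38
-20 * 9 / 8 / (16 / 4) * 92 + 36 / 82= -42399 / 82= -517.06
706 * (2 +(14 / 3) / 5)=31064 / 15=2070.93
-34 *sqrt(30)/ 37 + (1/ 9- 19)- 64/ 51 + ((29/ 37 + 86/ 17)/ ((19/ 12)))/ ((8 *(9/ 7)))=-4256117/ 215118- 34 *sqrt(30)/ 37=-24.82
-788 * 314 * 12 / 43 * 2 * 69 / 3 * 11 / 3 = -500802368 / 43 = -11646566.70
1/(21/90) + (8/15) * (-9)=-18/35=-0.51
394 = 394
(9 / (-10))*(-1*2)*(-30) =-54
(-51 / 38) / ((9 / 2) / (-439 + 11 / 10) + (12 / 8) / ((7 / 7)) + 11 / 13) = -0.57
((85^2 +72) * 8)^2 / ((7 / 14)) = 6815514752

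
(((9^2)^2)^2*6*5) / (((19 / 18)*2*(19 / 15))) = 174339220050 / 361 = 482934127.56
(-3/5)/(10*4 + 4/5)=-1/68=-0.01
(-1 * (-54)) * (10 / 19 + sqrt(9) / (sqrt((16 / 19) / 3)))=540 / 19 + 81 * sqrt(57) / 2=334.19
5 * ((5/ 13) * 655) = 16375/ 13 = 1259.62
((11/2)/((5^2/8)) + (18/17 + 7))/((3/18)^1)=25038/425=58.91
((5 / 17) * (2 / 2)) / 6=5 / 102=0.05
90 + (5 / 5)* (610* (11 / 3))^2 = 45024910 / 9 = 5002767.78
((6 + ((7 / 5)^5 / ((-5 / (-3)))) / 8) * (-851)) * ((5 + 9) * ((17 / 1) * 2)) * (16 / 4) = -162115668498 / 15625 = -10375402.78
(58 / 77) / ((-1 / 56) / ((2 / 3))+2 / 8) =928 / 275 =3.37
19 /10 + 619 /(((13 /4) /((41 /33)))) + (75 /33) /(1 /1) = 1033061 /4290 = 240.81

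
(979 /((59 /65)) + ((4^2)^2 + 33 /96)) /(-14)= -2520297 /26432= -95.35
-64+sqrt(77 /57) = -64+sqrt(4389) /57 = -62.84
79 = 79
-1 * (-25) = 25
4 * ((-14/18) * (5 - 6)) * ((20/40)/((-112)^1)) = -1/72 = -0.01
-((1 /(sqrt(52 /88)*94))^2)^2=-121 /3298664356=-0.00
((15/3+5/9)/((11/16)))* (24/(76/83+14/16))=4249600/39237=108.31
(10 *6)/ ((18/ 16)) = 160/ 3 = 53.33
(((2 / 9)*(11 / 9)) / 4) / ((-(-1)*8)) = 0.01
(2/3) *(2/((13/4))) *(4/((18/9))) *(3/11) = 0.22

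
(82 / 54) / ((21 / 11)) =451 / 567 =0.80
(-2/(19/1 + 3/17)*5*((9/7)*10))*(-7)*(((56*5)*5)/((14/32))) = 150184.05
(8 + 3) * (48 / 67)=528 / 67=7.88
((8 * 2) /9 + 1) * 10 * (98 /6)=12250 /27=453.70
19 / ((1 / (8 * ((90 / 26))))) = 6840 / 13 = 526.15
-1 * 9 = -9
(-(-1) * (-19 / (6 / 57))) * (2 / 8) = -361 / 8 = -45.12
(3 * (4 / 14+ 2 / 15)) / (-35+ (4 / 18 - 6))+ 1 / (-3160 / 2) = -25541 / 811804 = -0.03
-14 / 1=-14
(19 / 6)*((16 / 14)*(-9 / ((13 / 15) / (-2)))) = 6840 / 91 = 75.16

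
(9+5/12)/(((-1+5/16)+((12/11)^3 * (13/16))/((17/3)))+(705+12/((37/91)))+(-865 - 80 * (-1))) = -378413948/2048974383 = -0.18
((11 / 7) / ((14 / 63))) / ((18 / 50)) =275 / 14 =19.64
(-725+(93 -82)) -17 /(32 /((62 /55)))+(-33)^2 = 329473 /880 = 374.40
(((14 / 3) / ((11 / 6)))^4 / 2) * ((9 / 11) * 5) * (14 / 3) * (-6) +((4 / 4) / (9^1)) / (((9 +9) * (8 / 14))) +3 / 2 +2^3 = -249934608127 / 104361048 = -2394.90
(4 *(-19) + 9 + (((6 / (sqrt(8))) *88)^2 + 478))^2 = 1243197081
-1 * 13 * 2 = -26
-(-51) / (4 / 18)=229.50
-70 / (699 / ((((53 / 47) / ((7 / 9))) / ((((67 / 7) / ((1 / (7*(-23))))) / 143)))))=227370 / 16875491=0.01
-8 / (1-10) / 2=4 / 9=0.44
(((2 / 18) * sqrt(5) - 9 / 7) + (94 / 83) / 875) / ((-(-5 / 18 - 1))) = -1679058 / 1670375 + 2 * sqrt(5) / 23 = -0.81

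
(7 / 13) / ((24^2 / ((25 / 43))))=175 / 321984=0.00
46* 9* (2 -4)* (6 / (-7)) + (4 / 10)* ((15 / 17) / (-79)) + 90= 7518072 / 9401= 799.71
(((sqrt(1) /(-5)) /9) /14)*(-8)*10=8 /63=0.13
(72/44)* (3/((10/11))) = 27/5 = 5.40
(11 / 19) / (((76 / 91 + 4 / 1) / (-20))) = -91 / 38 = -2.39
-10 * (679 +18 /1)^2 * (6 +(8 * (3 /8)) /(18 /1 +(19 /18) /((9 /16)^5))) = -57694085610447 /1952741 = -29545180.65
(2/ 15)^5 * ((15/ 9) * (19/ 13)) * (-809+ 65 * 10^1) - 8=-8.02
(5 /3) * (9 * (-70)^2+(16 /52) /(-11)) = 31531480 /429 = 73499.95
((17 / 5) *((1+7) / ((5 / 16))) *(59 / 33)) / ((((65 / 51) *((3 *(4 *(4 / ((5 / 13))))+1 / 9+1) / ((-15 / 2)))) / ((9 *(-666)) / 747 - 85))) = 113746266144 / 168124385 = 676.56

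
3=3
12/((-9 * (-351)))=4/1053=0.00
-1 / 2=-0.50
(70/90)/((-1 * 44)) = -7/396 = -0.02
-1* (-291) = 291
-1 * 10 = -10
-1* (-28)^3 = 21952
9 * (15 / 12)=45 / 4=11.25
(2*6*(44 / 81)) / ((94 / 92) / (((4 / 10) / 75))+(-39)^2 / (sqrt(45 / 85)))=-95128000 / 330080632983+251753216*sqrt(17) / 330080632983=0.00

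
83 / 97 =0.86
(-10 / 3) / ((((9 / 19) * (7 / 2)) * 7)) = -380 / 1323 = -0.29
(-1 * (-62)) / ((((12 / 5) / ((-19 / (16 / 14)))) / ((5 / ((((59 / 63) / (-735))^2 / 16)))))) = -21163322134.62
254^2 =64516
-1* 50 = -50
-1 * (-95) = 95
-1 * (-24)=24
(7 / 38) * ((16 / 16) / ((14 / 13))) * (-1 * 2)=-13 / 38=-0.34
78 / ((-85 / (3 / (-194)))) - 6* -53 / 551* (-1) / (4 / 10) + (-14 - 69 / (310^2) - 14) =-2569664602291 / 87316363900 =-29.43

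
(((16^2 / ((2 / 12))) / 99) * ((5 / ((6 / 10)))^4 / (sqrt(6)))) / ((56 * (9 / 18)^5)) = 400000000 * sqrt(6) / 56133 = 17454.90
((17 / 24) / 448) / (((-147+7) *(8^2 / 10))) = -17 / 9633792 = -0.00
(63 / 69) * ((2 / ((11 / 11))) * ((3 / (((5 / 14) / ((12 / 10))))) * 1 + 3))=13734 / 575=23.89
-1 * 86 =-86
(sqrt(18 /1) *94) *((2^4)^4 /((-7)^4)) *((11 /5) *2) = 406585344 *sqrt(2) /12005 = 47896.59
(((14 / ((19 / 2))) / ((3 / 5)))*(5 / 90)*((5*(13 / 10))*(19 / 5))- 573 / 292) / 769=11101 / 6062796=0.00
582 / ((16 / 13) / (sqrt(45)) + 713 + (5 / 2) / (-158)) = 315120212180280 / 386040739394309 - 36264503808 * sqrt(5) / 386040739394309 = 0.82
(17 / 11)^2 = 289 / 121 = 2.39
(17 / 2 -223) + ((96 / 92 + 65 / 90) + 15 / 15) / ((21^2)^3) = -3808144421009 / 17753587047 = -214.50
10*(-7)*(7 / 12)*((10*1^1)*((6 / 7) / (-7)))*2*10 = 1000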